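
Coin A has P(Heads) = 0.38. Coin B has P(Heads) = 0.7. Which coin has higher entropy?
A

For binary distributions, entropy is maximized at p=0.5 and decreases as p moves toward 0 or 1.

H(A) = H(0.38) = 0.9580 bits
H(B) = H(0.7) = 0.8813 bits

Distribution A (p=0.38) is closer to uniform (p=0.5), so it has higher entropy.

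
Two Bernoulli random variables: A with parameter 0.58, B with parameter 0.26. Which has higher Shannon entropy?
A

For binary distributions, entropy is maximized at p=0.5 and decreases as p moves toward 0 or 1.

H(A) = H(0.58) = 0.9815 bits
H(B) = H(0.26) = 0.8267 bits

Distribution A (p=0.58) is closer to uniform (p=0.5), so it has higher entropy.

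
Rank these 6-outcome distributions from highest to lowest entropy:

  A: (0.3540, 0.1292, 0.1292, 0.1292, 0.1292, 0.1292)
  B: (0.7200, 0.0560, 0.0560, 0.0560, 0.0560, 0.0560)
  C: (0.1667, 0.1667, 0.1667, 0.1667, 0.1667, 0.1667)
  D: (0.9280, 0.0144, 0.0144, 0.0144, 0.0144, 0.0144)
C > A > B > D

Key insight: Entropy is maximized by uniform distributions and minimized by concentrated distributions.

Entropies:
  H(A) = 2.4376 bits
  H(B) = 1.5056 bits
  H(C) = 2.5850 bits
  H(D) = 0.5405 bits

Ranking: C > A > B > D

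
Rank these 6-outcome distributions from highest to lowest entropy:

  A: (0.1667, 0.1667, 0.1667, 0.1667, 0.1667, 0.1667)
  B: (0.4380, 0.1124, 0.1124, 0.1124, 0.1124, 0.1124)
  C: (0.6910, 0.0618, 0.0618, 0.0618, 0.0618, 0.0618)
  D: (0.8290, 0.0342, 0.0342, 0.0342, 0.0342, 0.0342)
A > B > C > D

Key insight: Entropy is maximized by uniform distributions and minimized by concentrated distributions.

Entropies:
  H(A) = 2.5850 bits
  H(B) = 2.2938 bits
  H(C) = 1.6095 bits
  H(D) = 1.0570 bits

Ranking: A > B > C > D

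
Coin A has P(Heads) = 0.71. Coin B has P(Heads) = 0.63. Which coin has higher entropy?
B

For binary distributions, entropy is maximized at p=0.5 and decreases as p moves toward 0 or 1.

H(A) = H(0.71) = 0.8687 bits
H(B) = H(0.63) = 0.9507 bits

Distribution B (p=0.63) is closer to uniform (p=0.5), so it has higher entropy.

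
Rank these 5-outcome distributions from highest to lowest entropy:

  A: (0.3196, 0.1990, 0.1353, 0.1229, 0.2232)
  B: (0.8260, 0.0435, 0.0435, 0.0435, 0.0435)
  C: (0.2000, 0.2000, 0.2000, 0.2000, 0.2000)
C > A > B

Key insight: Entropy is maximized by uniform distributions and minimized by concentrated distributions.

- Uniform distributions have maximum entropy log₂(5) = 2.3219 bits
- The more "peaked" or concentrated a distribution, the lower its entropy

Entropies:
  H(A) = 2.2345 bits
  H(B) = 1.0148 bits
  H(C) = 2.3219 bits

Ranking: C > A > B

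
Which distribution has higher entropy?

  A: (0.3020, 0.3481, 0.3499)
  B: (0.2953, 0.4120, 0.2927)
A

Both distributions are close to uniform, making this a harder comparison.

H(A) = 1.5817 bits
H(B) = 1.5655 bits

The distribution closer to uniform has higher entropy.
Answer: A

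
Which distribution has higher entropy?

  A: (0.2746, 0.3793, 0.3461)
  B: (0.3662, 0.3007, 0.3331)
B

Both distributions are close to uniform, making this a harder comparison.

H(A) = 1.5723 bits
H(B) = 1.5803 bits

The distribution closer to uniform has higher entropy.
Answer: B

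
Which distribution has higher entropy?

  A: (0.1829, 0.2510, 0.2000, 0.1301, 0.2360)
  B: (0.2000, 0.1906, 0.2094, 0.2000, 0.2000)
B

Both distributions are close to uniform, making this a harder comparison.

H(A) = 2.2876 bits
H(B) = 2.3213 bits

The distribution closer to uniform has higher entropy.
Answer: B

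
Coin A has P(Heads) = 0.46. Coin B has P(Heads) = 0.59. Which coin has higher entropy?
A

For binary distributions, entropy is maximized at p=0.5 and decreases as p moves toward 0 or 1.

H(A) = H(0.46) = 0.9954 bits
H(B) = H(0.59) = 0.9765 bits

Distribution A (p=0.46) is closer to uniform (p=0.5), so it has higher entropy.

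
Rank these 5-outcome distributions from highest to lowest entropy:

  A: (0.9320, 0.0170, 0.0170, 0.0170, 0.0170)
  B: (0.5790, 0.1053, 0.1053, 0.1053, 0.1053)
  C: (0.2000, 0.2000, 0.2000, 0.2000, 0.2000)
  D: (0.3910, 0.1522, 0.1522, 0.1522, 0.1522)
C > D > B > A

Key insight: Entropy is maximized by uniform distributions and minimized by concentrated distributions.

Entropies:
  H(A) = 0.4944 bits
  H(B) = 1.8239 bits
  H(C) = 2.3219 bits
  H(D) = 2.1834 bits

Ranking: C > D > B > A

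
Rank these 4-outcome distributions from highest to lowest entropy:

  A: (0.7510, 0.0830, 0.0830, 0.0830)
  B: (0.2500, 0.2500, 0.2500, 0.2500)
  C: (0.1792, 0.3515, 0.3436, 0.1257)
B > C > A

Key insight: Entropy is maximized by uniform distributions and minimized by concentrated distributions.

- Uniform distributions have maximum entropy log₂(4) = 2.0000 bits
- The more "peaked" or concentrated a distribution, the lower its entropy

Entropies:
  H(A) = 1.2043 bits
  H(B) = 2.0000 bits
  H(C) = 1.8804 bits

Ranking: B > C > A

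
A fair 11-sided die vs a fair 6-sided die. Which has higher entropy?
11-sided die

Both are uniform distributions; for uniform over n outcomes, H = log₂(n). H(11-sided) = log₂(11) = 3.459 bits and H(6-sided) = log₂(6) = 2.585 bits. More outcomes in a uniform distribution means higher entropy.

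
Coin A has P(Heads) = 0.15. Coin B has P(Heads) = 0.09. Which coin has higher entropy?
A

For binary distributions, entropy is maximized at p=0.5 and decreases as p moves toward 0 or 1.

H(A) = H(0.15) = 0.6098 bits
H(B) = H(0.09) = 0.4365 bits

Distribution A (p=0.15) is closer to uniform (p=0.5), so it has higher entropy.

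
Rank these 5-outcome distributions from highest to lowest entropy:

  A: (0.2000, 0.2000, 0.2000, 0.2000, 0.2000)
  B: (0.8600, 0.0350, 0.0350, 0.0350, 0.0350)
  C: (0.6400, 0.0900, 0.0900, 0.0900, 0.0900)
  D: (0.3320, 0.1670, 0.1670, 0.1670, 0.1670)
A > D > C > B

Key insight: Entropy is maximized by uniform distributions and minimized by concentrated distributions.

Entropies:
  H(A) = 2.3219 bits
  H(B) = 0.8642 bits
  H(C) = 1.6627 bits
  H(D) = 2.2530 bits

Ranking: A > D > C > B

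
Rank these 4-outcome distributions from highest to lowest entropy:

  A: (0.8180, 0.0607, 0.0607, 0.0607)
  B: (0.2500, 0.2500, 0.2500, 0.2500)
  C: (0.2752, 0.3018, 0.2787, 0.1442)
B > C > A

Key insight: Entropy is maximized by uniform distributions and minimized by concentrated distributions.

- Uniform distributions have maximum entropy log₂(4) = 2.0000 bits
- The more "peaked" or concentrated a distribution, the lower its entropy

Entropies:
  H(A) = 0.9729 bits
  H(B) = 2.0000 bits
  H(C) = 1.9505 bits

Ranking: B > C > A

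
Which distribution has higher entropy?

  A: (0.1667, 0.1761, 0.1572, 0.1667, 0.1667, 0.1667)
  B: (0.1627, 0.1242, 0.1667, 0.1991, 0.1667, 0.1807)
A

Both distributions are close to uniform, making this a harder comparison.

H(A) = 2.5842 bits
H(B) = 2.5712 bits

The distribution closer to uniform has higher entropy.
Answer: A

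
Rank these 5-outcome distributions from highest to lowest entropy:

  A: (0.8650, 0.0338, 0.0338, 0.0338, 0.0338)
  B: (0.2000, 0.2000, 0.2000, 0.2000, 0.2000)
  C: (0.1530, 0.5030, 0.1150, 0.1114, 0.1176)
B > C > A

Key insight: Entropy is maximized by uniform distributions and minimized by concentrated distributions.

- Uniform distributions have maximum entropy log₂(5) = 2.3219 bits
- The more "peaked" or concentrated a distribution, the lower its entropy

Entropies:
  H(A) = 0.8410 bits
  H(B) = 2.3219 bits
  H(C) = 1.9877 bits

Ranking: B > C > A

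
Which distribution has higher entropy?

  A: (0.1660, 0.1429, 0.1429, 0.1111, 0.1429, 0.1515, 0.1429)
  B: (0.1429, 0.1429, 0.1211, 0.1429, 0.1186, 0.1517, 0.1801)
A

Both distributions are close to uniform, making this a harder comparison.

H(A) = 2.7989 bits
H(B) = 2.7948 bits

The distribution closer to uniform has higher entropy.
Answer: A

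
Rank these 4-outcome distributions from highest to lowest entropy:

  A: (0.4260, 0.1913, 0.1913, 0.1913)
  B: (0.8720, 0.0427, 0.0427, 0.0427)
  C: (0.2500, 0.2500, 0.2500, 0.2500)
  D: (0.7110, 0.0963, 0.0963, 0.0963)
C > A > D > B

Key insight: Entropy is maximized by uniform distributions and minimized by concentrated distributions.

Entropies:
  H(A) = 1.8939 bits
  H(B) = 0.7548 bits
  H(C) = 2.0000 bits
  H(D) = 1.3255 bits

Ranking: C > A > D > B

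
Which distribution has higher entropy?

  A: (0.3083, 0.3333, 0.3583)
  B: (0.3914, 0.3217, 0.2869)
A

Both distributions are close to uniform, making this a harder comparison.

H(A) = 1.5823 bits
H(B) = 1.5729 bits

The distribution closer to uniform has higher entropy.
Answer: A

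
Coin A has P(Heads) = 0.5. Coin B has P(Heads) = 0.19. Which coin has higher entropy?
A

For binary distributions, entropy is maximized at p=0.5 and decreases as p moves toward 0 or 1.

H(A) = H(0.5) = 1.0000 bits
H(B) = H(0.19) = 0.7015 bits

Distribution A (p=0.5) is closer to uniform (p=0.5), so it has higher entropy.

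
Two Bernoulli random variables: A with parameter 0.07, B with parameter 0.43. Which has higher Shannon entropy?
B

For binary distributions, entropy is maximized at p=0.5 and decreases as p moves toward 0 or 1.

H(A) = H(0.07) = 0.3659 bits
H(B) = H(0.43) = 0.9858 bits

Distribution B (p=0.43) is closer to uniform (p=0.5), so it has higher entropy.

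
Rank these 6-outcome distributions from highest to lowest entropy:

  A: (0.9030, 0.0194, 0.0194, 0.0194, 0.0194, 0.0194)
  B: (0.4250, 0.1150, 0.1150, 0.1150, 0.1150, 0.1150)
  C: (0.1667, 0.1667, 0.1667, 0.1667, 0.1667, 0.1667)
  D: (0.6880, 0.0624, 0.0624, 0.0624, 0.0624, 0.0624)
C > B > D > A

Key insight: Entropy is maximized by uniform distributions and minimized by concentrated distributions.

Entropies:
  H(A) = 0.6846 bits
  H(B) = 2.3188 bits
  H(C) = 2.5850 bits
  H(D) = 1.6199 bits

Ranking: C > B > D > A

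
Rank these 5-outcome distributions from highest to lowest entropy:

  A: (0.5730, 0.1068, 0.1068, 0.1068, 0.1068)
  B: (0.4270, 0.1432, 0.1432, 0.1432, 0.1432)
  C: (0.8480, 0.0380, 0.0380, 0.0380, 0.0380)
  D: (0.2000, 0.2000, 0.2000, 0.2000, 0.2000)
D > B > A > C

Key insight: Entropy is maximized by uniform distributions and minimized by concentrated distributions.

Entropies:
  H(A) = 1.8386 bits
  H(B) = 2.1306 bits
  H(C) = 0.9188 bits
  H(D) = 2.3219 bits

Ranking: D > B > A > C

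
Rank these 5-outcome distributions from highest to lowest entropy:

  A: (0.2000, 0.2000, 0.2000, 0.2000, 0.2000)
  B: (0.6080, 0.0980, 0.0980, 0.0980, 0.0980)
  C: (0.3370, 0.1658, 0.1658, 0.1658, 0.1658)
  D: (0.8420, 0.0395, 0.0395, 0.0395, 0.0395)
A > C > B > D

Key insight: Entropy is maximized by uniform distributions and minimized by concentrated distributions.

Entropies:
  H(A) = 2.3219 bits
  H(B) = 1.7501 bits
  H(C) = 2.2479 bits
  H(D) = 0.9455 bits

Ranking: A > C > B > D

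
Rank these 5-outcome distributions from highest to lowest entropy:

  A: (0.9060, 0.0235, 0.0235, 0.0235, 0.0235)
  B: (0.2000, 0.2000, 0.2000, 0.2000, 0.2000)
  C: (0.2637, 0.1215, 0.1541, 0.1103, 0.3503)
B > C > A

Key insight: Entropy is maximized by uniform distributions and minimized by concentrated distributions.

- Uniform distributions have maximum entropy log₂(5) = 2.3219 bits
- The more "peaked" or concentrated a distribution, the lower its entropy

Entropies:
  H(A) = 0.6377 bits
  H(B) = 2.3219 bits
  H(C) = 2.1733 bits

Ranking: B > C > A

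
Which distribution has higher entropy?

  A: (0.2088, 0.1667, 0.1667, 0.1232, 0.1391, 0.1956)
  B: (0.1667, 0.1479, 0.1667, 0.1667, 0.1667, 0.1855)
B

Both distributions are close to uniform, making this a harder comparison.

H(A) = 2.5619 bits
H(B) = 2.5819 bits

The distribution closer to uniform has higher entropy.
Answer: B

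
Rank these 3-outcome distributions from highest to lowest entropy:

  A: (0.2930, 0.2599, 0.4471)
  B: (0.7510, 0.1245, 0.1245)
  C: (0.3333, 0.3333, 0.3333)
C > A > B

Key insight: Entropy is maximized by uniform distributions and minimized by concentrated distributions.

- Uniform distributions have maximum entropy log₂(3) = 1.5850 bits
- The more "peaked" or concentrated a distribution, the lower its entropy

Entropies:
  H(A) = 1.5434 bits
  H(B) = 1.0587 bits
  H(C) = 1.5850 bits

Ranking: C > A > B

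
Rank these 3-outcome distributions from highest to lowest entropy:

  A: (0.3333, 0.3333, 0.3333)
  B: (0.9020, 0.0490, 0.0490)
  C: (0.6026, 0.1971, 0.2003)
A > C > B

Key insight: Entropy is maximized by uniform distributions and minimized by concentrated distributions.

- Uniform distributions have maximum entropy log₂(3) = 1.5850 bits
- The more "peaked" or concentrated a distribution, the lower its entropy

Entropies:
  H(A) = 1.5850 bits
  H(B) = 0.5606 bits
  H(C) = 1.3668 bits

Ranking: A > C > B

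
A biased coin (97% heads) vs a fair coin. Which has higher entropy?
Fair coin

The fair coin is uniform (p=0.5), maximizing binary entropy at 1 bit. The biased coin has H(0.97) ≈ 0.194 bits — its outcome is more predictable, so its entropy is lower.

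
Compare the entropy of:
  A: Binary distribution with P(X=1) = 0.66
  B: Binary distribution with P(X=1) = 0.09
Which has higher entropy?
A

For binary distributions, entropy is maximized at p=0.5 and decreases as p moves toward 0 or 1.

H(A) = H(0.66) = 0.9248 bits
H(B) = H(0.09) = 0.4365 bits

Distribution A (p=0.66) is closer to uniform (p=0.5), so it has higher entropy.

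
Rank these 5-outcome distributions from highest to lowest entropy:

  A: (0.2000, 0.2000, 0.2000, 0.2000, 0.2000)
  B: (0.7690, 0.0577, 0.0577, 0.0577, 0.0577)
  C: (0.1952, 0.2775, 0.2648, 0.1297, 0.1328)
A > C > B

Key insight: Entropy is maximized by uniform distributions and minimized by concentrated distributions.

- Uniform distributions have maximum entropy log₂(5) = 2.3219 bits
- The more "peaked" or concentrated a distribution, the lower its entropy

Entropies:
  H(A) = 2.3219 bits
  H(B) = 1.2418 bits
  H(C) = 2.2499 bits

Ranking: A > C > B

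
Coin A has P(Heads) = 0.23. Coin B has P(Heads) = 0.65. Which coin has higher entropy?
B

For binary distributions, entropy is maximized at p=0.5 and decreases as p moves toward 0 or 1.

H(A) = H(0.23) = 0.7780 bits
H(B) = H(0.65) = 0.9341 bits

Distribution B (p=0.65) is closer to uniform (p=0.5), so it has higher entropy.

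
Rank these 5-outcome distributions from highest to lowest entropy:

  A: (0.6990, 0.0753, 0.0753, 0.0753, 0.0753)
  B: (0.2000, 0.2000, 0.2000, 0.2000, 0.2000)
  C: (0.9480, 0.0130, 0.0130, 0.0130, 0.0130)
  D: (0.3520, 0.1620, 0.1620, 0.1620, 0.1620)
B > D > A > C

Key insight: Entropy is maximized by uniform distributions and minimized by concentrated distributions.

Entropies:
  H(A) = 1.4845 bits
  H(B) = 2.3219 bits
  H(C) = 0.3988 bits
  H(D) = 2.2318 bits

Ranking: B > D > A > C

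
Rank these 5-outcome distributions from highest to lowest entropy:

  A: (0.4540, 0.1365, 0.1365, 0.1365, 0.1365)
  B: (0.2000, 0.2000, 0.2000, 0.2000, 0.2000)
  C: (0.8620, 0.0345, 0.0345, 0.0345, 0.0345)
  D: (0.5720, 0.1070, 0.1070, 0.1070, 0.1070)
B > A > D > C

Key insight: Entropy is maximized by uniform distributions and minimized by concentrated distributions.

Entropies:
  H(A) = 2.0859 bits
  H(B) = 2.3219 bits
  H(C) = 0.8550 bits
  H(D) = 1.8410 bits

Ranking: B > A > D > C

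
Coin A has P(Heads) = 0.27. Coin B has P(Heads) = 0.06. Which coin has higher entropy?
A

For binary distributions, entropy is maximized at p=0.5 and decreases as p moves toward 0 or 1.

H(A) = H(0.27) = 0.8415 bits
H(B) = H(0.06) = 0.3274 bits

Distribution A (p=0.27) is closer to uniform (p=0.5), so it has higher entropy.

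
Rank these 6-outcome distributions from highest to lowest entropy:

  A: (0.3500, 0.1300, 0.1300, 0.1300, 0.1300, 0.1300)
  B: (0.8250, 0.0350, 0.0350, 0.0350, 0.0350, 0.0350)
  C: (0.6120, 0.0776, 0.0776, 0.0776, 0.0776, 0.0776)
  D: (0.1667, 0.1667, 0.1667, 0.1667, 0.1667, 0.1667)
D > A > C > B

Key insight: Entropy is maximized by uniform distributions and minimized by concentrated distributions.

Entropies:
  H(A) = 2.4433 bits
  H(B) = 1.0754 bits
  H(C) = 1.8644 bits
  H(D) = 2.5850 bits

Ranking: D > A > C > B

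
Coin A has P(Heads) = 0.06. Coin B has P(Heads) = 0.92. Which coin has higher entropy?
B

For binary distributions, entropy is maximized at p=0.5 and decreases as p moves toward 0 or 1.

H(A) = H(0.06) = 0.3274 bits
H(B) = H(0.92) = 0.4022 bits

Distribution B (p=0.92) is closer to uniform (p=0.5), so it has higher entropy.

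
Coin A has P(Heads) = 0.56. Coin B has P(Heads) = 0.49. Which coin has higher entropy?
B

For binary distributions, entropy is maximized at p=0.5 and decreases as p moves toward 0 or 1.

H(A) = H(0.56) = 0.9896 bits
H(B) = H(0.49) = 0.9997 bits

Distribution B (p=0.49) is closer to uniform (p=0.5), so it has higher entropy.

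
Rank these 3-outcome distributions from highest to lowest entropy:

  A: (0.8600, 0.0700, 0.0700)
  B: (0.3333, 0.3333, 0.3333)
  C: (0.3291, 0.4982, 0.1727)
B > C > A

Key insight: Entropy is maximized by uniform distributions and minimized by concentrated distributions.

- Uniform distributions have maximum entropy log₂(3) = 1.5850 bits
- The more "peaked" or concentrated a distribution, the lower its entropy

Entropies:
  H(A) = 0.7242 bits
  H(B) = 1.5850 bits
  H(C) = 1.4660 bits

Ranking: B > C > A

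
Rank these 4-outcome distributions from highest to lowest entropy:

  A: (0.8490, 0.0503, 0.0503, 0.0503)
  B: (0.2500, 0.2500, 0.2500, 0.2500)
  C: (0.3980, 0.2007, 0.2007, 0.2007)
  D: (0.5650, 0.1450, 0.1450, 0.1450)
B > C > D > A

Key insight: Entropy is maximized by uniform distributions and minimized by concentrated distributions.

Entropies:
  H(A) = 0.8517 bits
  H(B) = 2.0000 bits
  H(C) = 1.9239 bits
  H(D) = 1.6772 bits

Ranking: B > C > D > A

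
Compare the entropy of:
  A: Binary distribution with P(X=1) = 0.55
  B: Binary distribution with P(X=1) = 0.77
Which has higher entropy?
A

For binary distributions, entropy is maximized at p=0.5 and decreases as p moves toward 0 or 1.

H(A) = H(0.55) = 0.9928 bits
H(B) = H(0.77) = 0.7780 bits

Distribution A (p=0.55) is closer to uniform (p=0.5), so it has higher entropy.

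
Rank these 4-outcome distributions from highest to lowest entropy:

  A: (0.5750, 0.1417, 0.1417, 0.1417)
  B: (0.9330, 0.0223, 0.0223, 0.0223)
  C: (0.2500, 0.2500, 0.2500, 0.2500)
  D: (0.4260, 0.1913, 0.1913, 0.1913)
C > D > A > B

Key insight: Entropy is maximized by uniform distributions and minimized by concentrated distributions.

Entropies:
  H(A) = 1.6573 bits
  H(B) = 0.4608 bits
  H(C) = 2.0000 bits
  H(D) = 1.8939 bits

Ranking: C > D > A > B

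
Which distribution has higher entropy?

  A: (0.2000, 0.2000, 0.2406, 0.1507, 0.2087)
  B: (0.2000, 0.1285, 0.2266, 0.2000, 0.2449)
A

Both distributions are close to uniform, making this a harder comparison.

H(A) = 2.3065 bits
H(B) = 2.2916 bits

The distribution closer to uniform has higher entropy.
Answer: A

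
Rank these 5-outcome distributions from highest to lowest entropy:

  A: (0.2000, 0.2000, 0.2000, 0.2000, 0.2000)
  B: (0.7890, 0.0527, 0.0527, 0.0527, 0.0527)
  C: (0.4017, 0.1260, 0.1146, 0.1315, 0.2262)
A > C > B

Key insight: Entropy is maximized by uniform distributions and minimized by concentrated distributions.

- Uniform distributions have maximum entropy log₂(5) = 2.3219 bits
- The more "peaked" or concentrated a distribution, the lower its entropy

Entropies:
  H(A) = 2.3219 bits
  H(B) = 1.1654 bits
  H(C) = 2.1331 bits

Ranking: A > C > B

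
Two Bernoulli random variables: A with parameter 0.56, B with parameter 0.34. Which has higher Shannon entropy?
A

For binary distributions, entropy is maximized at p=0.5 and decreases as p moves toward 0 or 1.

H(A) = H(0.56) = 0.9896 bits
H(B) = H(0.34) = 0.9248 bits

Distribution A (p=0.56) is closer to uniform (p=0.5), so it has higher entropy.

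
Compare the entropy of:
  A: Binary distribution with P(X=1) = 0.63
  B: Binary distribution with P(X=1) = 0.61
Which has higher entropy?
B

For binary distributions, entropy is maximized at p=0.5 and decreases as p moves toward 0 or 1.

H(A) = H(0.63) = 0.9507 bits
H(B) = H(0.61) = 0.9648 bits

Distribution B (p=0.61) is closer to uniform (p=0.5), so it has higher entropy.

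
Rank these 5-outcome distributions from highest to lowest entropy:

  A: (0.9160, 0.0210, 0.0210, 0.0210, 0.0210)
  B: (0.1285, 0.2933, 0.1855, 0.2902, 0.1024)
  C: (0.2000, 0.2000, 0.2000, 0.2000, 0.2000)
C > B > A

Key insight: Entropy is maximized by uniform distributions and minimized by concentrated distributions.

- Uniform distributions have maximum entropy log₂(5) = 2.3219 bits
- The more "peaked" or concentrated a distribution, the lower its entropy

Entropies:
  H(A) = 0.5841 bits
  H(B) = 2.2050 bits
  H(C) = 2.3219 bits

Ranking: C > B > A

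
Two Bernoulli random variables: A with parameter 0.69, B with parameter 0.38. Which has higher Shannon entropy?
B

For binary distributions, entropy is maximized at p=0.5 and decreases as p moves toward 0 or 1.

H(A) = H(0.69) = 0.8932 bits
H(B) = H(0.38) = 0.9580 bits

Distribution B (p=0.38) is closer to uniform (p=0.5), so it has higher entropy.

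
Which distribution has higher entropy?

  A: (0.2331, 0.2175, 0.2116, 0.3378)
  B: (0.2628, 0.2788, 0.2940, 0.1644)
A

Both distributions are close to uniform, making this a harder comparison.

H(A) = 1.9715 bits
H(B) = 1.9679 bits

The distribution closer to uniform has higher entropy.
Answer: A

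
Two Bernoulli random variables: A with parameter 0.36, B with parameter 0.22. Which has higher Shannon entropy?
A

For binary distributions, entropy is maximized at p=0.5 and decreases as p moves toward 0 or 1.

H(A) = H(0.36) = 0.9427 bits
H(B) = H(0.22) = 0.7602 bits

Distribution A (p=0.36) is closer to uniform (p=0.5), so it has higher entropy.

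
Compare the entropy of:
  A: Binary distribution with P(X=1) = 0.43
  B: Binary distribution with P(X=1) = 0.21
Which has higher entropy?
A

For binary distributions, entropy is maximized at p=0.5 and decreases as p moves toward 0 or 1.

H(A) = H(0.43) = 0.9858 bits
H(B) = H(0.21) = 0.7415 bits

Distribution A (p=0.43) is closer to uniform (p=0.5), so it has higher entropy.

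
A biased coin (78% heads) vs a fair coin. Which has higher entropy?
Fair coin

The fair coin is uniform (p=0.5), maximizing binary entropy at 1 bit. The biased coin has H(0.78) ≈ 0.760 bits — its outcome is more predictable, so its entropy is lower.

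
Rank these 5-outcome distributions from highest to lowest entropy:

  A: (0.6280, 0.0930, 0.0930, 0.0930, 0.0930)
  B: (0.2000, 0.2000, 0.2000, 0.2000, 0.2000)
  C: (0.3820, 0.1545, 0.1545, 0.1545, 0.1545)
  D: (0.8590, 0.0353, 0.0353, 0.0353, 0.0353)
B > C > A > D

Key insight: Entropy is maximized by uniform distributions and minimized by concentrated distributions.

Entropies:
  H(A) = 1.6962 bits
  H(B) = 2.3219 bits
  H(C) = 2.1954 bits
  H(D) = 0.8689 bits

Ranking: B > C > A > D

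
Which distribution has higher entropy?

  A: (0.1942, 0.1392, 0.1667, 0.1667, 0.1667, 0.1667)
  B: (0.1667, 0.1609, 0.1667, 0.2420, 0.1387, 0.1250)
A

Both distributions are close to uniform, making this a harder comparison.

H(A) = 2.5784 bits
H(B) = 2.5515 bits

The distribution closer to uniform has higher entropy.
Answer: A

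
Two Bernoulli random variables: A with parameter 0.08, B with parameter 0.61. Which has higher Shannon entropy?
B

For binary distributions, entropy is maximized at p=0.5 and decreases as p moves toward 0 or 1.

H(A) = H(0.08) = 0.4022 bits
H(B) = H(0.61) = 0.9648 bits

Distribution B (p=0.61) is closer to uniform (p=0.5), so it has higher entropy.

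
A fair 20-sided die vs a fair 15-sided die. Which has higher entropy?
20-sided die

Both are uniform distributions; for uniform over n outcomes, H = log₂(n). H(20-sided) = log₂(20) = 4.322 bits and H(15-sided) = log₂(15) = 3.907 bits. More outcomes in a uniform distribution means higher entropy.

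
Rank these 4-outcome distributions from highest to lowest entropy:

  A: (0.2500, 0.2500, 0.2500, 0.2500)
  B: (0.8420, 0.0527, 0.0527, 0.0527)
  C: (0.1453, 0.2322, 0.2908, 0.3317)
A > C > B

Key insight: Entropy is maximized by uniform distributions and minimized by concentrated distributions.

- Uniform distributions have maximum entropy log₂(4) = 2.0000 bits
- The more "peaked" or concentrated a distribution, the lower its entropy

Entropies:
  H(A) = 2.0000 bits
  H(B) = 0.8799 bits
  H(C) = 1.9398 bits

Ranking: A > C > B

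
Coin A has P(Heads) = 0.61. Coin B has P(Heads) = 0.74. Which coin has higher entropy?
A

For binary distributions, entropy is maximized at p=0.5 and decreases as p moves toward 0 or 1.

H(A) = H(0.61) = 0.9648 bits
H(B) = H(0.74) = 0.8267 bits

Distribution A (p=0.61) is closer to uniform (p=0.5), so it has higher entropy.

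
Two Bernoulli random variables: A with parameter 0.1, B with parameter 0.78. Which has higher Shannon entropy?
B

For binary distributions, entropy is maximized at p=0.5 and decreases as p moves toward 0 or 1.

H(A) = H(0.1) = 0.4690 bits
H(B) = H(0.78) = 0.7602 bits

Distribution B (p=0.78) is closer to uniform (p=0.5), so it has higher entropy.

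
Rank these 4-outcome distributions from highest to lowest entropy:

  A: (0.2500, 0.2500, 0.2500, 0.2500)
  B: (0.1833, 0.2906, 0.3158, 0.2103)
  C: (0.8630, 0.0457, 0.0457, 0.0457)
A > B > C

Key insight: Entropy is maximized by uniform distributions and minimized by concentrated distributions.

- Uniform distributions have maximum entropy log₂(4) = 2.0000 bits
- The more "peaked" or concentrated a distribution, the lower its entropy

Entropies:
  H(A) = 2.0000 bits
  H(B) = 1.9650 bits
  H(C) = 0.7935 bits

Ranking: A > B > C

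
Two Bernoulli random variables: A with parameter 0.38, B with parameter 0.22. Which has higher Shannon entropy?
A

For binary distributions, entropy is maximized at p=0.5 and decreases as p moves toward 0 or 1.

H(A) = H(0.38) = 0.9580 bits
H(B) = H(0.22) = 0.7602 bits

Distribution A (p=0.38) is closer to uniform (p=0.5), so it has higher entropy.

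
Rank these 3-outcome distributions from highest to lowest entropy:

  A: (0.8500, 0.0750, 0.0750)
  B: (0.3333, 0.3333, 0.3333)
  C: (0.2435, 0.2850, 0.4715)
B > C > A

Key insight: Entropy is maximized by uniform distributions and minimized by concentrated distributions.

- Uniform distributions have maximum entropy log₂(3) = 1.5850 bits
- The more "peaked" or concentrated a distribution, the lower its entropy

Entropies:
  H(A) = 0.7598 bits
  H(B) = 1.5850 bits
  H(C) = 1.5238 bits

Ranking: B > C > A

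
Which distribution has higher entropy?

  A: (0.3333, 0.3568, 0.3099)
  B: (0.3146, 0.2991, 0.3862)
A

Both distributions are close to uniform, making this a harder comparison.

H(A) = 1.5826 bits
H(B) = 1.5758 bits

The distribution closer to uniform has higher entropy.
Answer: A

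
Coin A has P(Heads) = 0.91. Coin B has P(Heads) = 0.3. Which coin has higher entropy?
B

For binary distributions, entropy is maximized at p=0.5 and decreases as p moves toward 0 or 1.

H(A) = H(0.91) = 0.4365 bits
H(B) = H(0.3) = 0.8813 bits

Distribution B (p=0.3) is closer to uniform (p=0.5), so it has higher entropy.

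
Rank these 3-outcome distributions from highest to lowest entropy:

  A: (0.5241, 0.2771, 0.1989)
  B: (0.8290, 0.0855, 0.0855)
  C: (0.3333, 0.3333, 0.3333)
C > A > B

Key insight: Entropy is maximized by uniform distributions and minimized by concentrated distributions.

- Uniform distributions have maximum entropy log₂(3) = 1.5850 bits
- The more "peaked" or concentrated a distribution, the lower its entropy

Entropies:
  H(A) = 1.4650 bits
  H(B) = 0.8310 bits
  H(C) = 1.5850 bits

Ranking: C > A > B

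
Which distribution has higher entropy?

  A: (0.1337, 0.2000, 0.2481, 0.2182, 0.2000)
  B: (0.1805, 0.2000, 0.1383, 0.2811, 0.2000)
A

Both distributions are close to uniform, making this a harder comparison.

H(A) = 2.2950 bits
H(B) = 2.2841 bits

The distribution closer to uniform has higher entropy.
Answer: A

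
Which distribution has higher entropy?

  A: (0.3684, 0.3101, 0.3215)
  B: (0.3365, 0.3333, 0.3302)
B

Both distributions are close to uniform, making this a harder comparison.

H(A) = 1.5809 bits
H(B) = 1.5849 bits

The distribution closer to uniform has higher entropy.
Answer: B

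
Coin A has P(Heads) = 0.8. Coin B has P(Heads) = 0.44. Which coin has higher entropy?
B

For binary distributions, entropy is maximized at p=0.5 and decreases as p moves toward 0 or 1.

H(A) = H(0.8) = 0.7219 bits
H(B) = H(0.44) = 0.9896 bits

Distribution B (p=0.44) is closer to uniform (p=0.5), so it has higher entropy.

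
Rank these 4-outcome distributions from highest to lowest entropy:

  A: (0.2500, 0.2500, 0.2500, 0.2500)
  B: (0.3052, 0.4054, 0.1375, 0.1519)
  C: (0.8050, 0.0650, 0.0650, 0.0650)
A > B > C

Key insight: Entropy is maximized by uniform distributions and minimized by concentrated distributions.

- Uniform distributions have maximum entropy log₂(4) = 2.0000 bits
- The more "peaked" or concentrated a distribution, the lower its entropy

Entropies:
  H(A) = 2.0000 bits
  H(B) = 1.8572 bits
  H(C) = 1.0209 bits

Ranking: A > B > C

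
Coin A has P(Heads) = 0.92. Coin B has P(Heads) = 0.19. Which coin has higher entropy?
B

For binary distributions, entropy is maximized at p=0.5 and decreases as p moves toward 0 or 1.

H(A) = H(0.92) = 0.4022 bits
H(B) = H(0.19) = 0.7015 bits

Distribution B (p=0.19) is closer to uniform (p=0.5), so it has higher entropy.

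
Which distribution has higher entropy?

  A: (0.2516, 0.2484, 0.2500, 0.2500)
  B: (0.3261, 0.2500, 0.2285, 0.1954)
A

Both distributions are close to uniform, making this a harder comparison.

H(A) = 2.0000 bits
H(B) = 1.9741 bits

The distribution closer to uniform has higher entropy.
Answer: A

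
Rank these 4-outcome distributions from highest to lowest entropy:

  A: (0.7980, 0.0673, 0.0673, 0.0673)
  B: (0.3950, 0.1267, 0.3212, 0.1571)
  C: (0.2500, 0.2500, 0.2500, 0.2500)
C > B > A

Key insight: Entropy is maximized by uniform distributions and minimized by concentrated distributions.

- Uniform distributions have maximum entropy log₂(4) = 2.0000 bits
- The more "peaked" or concentrated a distribution, the lower its entropy

Entropies:
  H(A) = 1.0461 bits
  H(B) = 1.8528 bits
  H(C) = 2.0000 bits

Ranking: C > B > A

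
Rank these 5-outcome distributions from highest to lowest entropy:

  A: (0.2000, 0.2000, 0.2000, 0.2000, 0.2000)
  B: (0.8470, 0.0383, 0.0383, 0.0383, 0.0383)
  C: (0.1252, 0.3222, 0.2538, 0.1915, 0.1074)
A > C > B

Key insight: Entropy is maximized by uniform distributions and minimized by concentrated distributions.

- Uniform distributions have maximum entropy log₂(5) = 2.3219 bits
- The more "peaked" or concentrated a distribution, the lower its entropy

Entropies:
  H(A) = 2.3219 bits
  H(B) = 0.9233 bits
  H(C) = 2.2061 bits

Ranking: A > C > B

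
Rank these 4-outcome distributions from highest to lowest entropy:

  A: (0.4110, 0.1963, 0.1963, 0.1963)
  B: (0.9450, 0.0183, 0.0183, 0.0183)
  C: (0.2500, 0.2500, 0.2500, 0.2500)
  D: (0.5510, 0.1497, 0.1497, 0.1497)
C > A > D > B

Key insight: Entropy is maximized by uniform distributions and minimized by concentrated distributions.

Entropies:
  H(A) = 1.9106 bits
  H(B) = 0.3944 bits
  H(C) = 2.0000 bits
  H(D) = 1.7041 bits

Ranking: C > A > D > B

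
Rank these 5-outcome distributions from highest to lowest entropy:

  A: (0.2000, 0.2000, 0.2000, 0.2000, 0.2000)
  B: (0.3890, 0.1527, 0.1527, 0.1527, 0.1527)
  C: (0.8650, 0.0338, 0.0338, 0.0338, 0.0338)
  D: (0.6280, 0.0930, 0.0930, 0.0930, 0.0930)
A > B > D > C

Key insight: Entropy is maximized by uniform distributions and minimized by concentrated distributions.

Entropies:
  H(A) = 2.3219 bits
  H(B) = 2.1862 bits
  H(C) = 0.8410 bits
  H(D) = 1.6962 bits

Ranking: A > B > D > C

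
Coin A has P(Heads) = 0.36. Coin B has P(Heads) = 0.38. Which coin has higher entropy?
B

For binary distributions, entropy is maximized at p=0.5 and decreases as p moves toward 0 or 1.

H(A) = H(0.36) = 0.9427 bits
H(B) = H(0.38) = 0.9580 bits

Distribution B (p=0.38) is closer to uniform (p=0.5), so it has higher entropy.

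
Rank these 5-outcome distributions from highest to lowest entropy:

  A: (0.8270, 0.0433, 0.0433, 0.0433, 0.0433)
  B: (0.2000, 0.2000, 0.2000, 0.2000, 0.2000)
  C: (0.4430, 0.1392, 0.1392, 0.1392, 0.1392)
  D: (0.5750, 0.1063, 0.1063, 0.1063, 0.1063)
B > C > D > A

Key insight: Entropy is maximized by uniform distributions and minimized by concentrated distributions.

Entropies:
  H(A) = 1.0105 bits
  H(B) = 2.3219 bits
  H(C) = 2.1046 bits
  H(D) = 1.8337 bits

Ranking: B > C > D > A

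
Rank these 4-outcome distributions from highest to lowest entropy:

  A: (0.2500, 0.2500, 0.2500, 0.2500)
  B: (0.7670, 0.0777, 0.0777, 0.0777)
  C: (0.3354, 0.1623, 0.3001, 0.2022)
A > C > B

Key insight: Entropy is maximized by uniform distributions and minimized by concentrated distributions.

- Uniform distributions have maximum entropy log₂(4) = 2.0000 bits
- The more "peaked" or concentrated a distribution, the lower its entropy

Entropies:
  H(A) = 2.0000 bits
  H(B) = 1.1525 bits
  H(C) = 1.9418 bits

Ranking: A > C > B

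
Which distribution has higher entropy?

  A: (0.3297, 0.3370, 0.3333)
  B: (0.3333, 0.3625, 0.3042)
A

Both distributions are close to uniform, making this a harder comparison.

H(A) = 1.5849 bits
H(B) = 1.5813 bits

The distribution closer to uniform has higher entropy.
Answer: A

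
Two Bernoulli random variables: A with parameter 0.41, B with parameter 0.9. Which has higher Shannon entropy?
A

For binary distributions, entropy is maximized at p=0.5 and decreases as p moves toward 0 or 1.

H(A) = H(0.41) = 0.9765 bits
H(B) = H(0.9) = 0.4690 bits

Distribution A (p=0.41) is closer to uniform (p=0.5), so it has higher entropy.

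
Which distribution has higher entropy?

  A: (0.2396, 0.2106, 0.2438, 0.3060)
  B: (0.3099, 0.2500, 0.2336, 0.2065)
A

Both distributions are close to uniform, making this a harder comparison.

H(A) = 1.9864 bits
H(B) = 1.9838 bits

The distribution closer to uniform has higher entropy.
Answer: A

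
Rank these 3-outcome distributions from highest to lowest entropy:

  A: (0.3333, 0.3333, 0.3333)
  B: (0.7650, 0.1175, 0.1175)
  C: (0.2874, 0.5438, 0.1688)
A > C > B

Key insight: Entropy is maximized by uniform distributions and minimized by concentrated distributions.

- Uniform distributions have maximum entropy log₂(3) = 1.5850 bits
- The more "peaked" or concentrated a distribution, the lower its entropy

Entropies:
  H(A) = 1.5850 bits
  H(B) = 1.0216 bits
  H(C) = 1.4281 bits

Ranking: A > C > B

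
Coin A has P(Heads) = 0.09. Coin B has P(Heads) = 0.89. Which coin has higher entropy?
B

For binary distributions, entropy is maximized at p=0.5 and decreases as p moves toward 0 or 1.

H(A) = H(0.09) = 0.4365 bits
H(B) = H(0.89) = 0.4999 bits

Distribution B (p=0.89) is closer to uniform (p=0.5), so it has higher entropy.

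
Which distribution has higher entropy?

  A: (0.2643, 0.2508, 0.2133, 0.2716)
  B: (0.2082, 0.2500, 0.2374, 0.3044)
A

Both distributions are close to uniform, making this a harder comparison.

H(A) = 1.9940 bits
H(B) = 1.9862 bits

The distribution closer to uniform has higher entropy.
Answer: A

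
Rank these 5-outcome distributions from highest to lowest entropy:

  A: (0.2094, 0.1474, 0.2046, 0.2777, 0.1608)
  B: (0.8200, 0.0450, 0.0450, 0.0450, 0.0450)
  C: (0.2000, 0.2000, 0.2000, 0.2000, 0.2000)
C > A > B

Key insight: Entropy is maximized by uniform distributions and minimized by concentrated distributions.

- Uniform distributions have maximum entropy log₂(5) = 2.3219 bits
- The more "peaked" or concentrated a distribution, the lower its entropy

Entropies:
  H(A) = 2.2852 bits
  H(B) = 1.0401 bits
  H(C) = 2.3219 bits

Ranking: C > A > B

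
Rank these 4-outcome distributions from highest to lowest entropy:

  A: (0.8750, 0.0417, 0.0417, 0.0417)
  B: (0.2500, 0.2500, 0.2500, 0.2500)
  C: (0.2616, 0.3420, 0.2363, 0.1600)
B > C > A

Key insight: Entropy is maximized by uniform distributions and minimized by concentrated distributions.

- Uniform distributions have maximum entropy log₂(4) = 2.0000 bits
- The more "peaked" or concentrated a distribution, the lower its entropy

Entropies:
  H(A) = 0.7417 bits
  H(B) = 2.0000 bits
  H(C) = 1.9503 bits

Ranking: B > C > A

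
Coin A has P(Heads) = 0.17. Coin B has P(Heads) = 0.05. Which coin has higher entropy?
A

For binary distributions, entropy is maximized at p=0.5 and decreases as p moves toward 0 or 1.

H(A) = H(0.17) = 0.6577 bits
H(B) = H(0.05) = 0.2864 bits

Distribution A (p=0.17) is closer to uniform (p=0.5), so it has higher entropy.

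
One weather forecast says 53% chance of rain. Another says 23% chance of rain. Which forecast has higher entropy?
53% forecast

Treat each forecast as a Bernoulli distribution. Binary entropy is maximized at p=0.5 and falls off symmetrically toward 0 or 1. The 53% forecast is closer to 50%, so it is more uncertain. H(53%) ≈ 0.997 bits, H(23%) ≈ 0.778 bits.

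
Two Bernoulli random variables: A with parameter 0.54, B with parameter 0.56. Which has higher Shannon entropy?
A

For binary distributions, entropy is maximized at p=0.5 and decreases as p moves toward 0 or 1.

H(A) = H(0.54) = 0.9954 bits
H(B) = H(0.56) = 0.9896 bits

Distribution A (p=0.54) is closer to uniform (p=0.5), so it has higher entropy.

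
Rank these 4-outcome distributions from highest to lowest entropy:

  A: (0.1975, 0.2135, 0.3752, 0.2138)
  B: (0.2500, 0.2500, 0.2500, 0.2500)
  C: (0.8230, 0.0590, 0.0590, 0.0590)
B > A > C

Key insight: Entropy is maximized by uniform distributions and minimized by concentrated distributions.

- Uniform distributions have maximum entropy log₂(4) = 2.0000 bits
- The more "peaked" or concentrated a distribution, the lower its entropy

Entropies:
  H(A) = 1.9443 bits
  H(B) = 2.0000 bits
  H(C) = 0.9540 bits

Ranking: B > A > C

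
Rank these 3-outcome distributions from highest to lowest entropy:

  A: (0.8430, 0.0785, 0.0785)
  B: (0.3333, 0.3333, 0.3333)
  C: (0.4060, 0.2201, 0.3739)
B > C > A

Key insight: Entropy is maximized by uniform distributions and minimized by concentrated distributions.

- Uniform distributions have maximum entropy log₂(3) = 1.5850 bits
- The more "peaked" or concentrated a distribution, the lower its entropy

Entropies:
  H(A) = 0.7841 bits
  H(B) = 1.5850 bits
  H(C) = 1.5393 bits

Ranking: B > C > A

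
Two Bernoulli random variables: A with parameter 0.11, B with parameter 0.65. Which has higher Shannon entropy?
B

For binary distributions, entropy is maximized at p=0.5 and decreases as p moves toward 0 or 1.

H(A) = H(0.11) = 0.4999 bits
H(B) = H(0.65) = 0.9341 bits

Distribution B (p=0.65) is closer to uniform (p=0.5), so it has higher entropy.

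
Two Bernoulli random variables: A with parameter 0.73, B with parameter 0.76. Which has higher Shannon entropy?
A

For binary distributions, entropy is maximized at p=0.5 and decreases as p moves toward 0 or 1.

H(A) = H(0.73) = 0.8415 bits
H(B) = H(0.76) = 0.7950 bits

Distribution A (p=0.73) is closer to uniform (p=0.5), so it has higher entropy.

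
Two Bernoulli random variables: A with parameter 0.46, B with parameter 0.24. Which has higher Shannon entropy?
A

For binary distributions, entropy is maximized at p=0.5 and decreases as p moves toward 0 or 1.

H(A) = H(0.46) = 0.9954 bits
H(B) = H(0.24) = 0.7950 bits

Distribution A (p=0.46) is closer to uniform (p=0.5), so it has higher entropy.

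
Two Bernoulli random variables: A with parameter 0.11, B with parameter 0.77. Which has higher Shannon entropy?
B

For binary distributions, entropy is maximized at p=0.5 and decreases as p moves toward 0 or 1.

H(A) = H(0.11) = 0.4999 bits
H(B) = H(0.77) = 0.7780 bits

Distribution B (p=0.77) is closer to uniform (p=0.5), so it has higher entropy.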